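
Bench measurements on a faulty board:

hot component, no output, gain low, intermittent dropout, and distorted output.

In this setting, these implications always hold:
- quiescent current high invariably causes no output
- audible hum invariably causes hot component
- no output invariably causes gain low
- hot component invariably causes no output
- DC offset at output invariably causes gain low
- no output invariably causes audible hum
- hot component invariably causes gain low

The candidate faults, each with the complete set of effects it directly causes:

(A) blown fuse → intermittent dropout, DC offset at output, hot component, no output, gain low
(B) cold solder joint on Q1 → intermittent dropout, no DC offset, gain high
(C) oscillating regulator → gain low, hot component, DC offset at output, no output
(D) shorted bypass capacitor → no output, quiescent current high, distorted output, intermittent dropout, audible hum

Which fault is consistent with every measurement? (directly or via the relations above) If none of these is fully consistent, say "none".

D

For each candidate, compare predicted effects to what was observed:
(A) blown fuse — does not account for distorted output
(B) cold solder joint on Q1 — fails on hot component, no output, gain low, distorted output (predicts gain high, not gain low)
(C) oscillating regulator — hot component +; no output +; gain low +; intermittent dropout -; distorted output -
(D) shorted bypass capacitor — hot component + (by audible hum → hot component); no output +; gain low + (by no output → gain low); intermittent dropout +; distorted output +
(D) is the only candidate with no mismatches.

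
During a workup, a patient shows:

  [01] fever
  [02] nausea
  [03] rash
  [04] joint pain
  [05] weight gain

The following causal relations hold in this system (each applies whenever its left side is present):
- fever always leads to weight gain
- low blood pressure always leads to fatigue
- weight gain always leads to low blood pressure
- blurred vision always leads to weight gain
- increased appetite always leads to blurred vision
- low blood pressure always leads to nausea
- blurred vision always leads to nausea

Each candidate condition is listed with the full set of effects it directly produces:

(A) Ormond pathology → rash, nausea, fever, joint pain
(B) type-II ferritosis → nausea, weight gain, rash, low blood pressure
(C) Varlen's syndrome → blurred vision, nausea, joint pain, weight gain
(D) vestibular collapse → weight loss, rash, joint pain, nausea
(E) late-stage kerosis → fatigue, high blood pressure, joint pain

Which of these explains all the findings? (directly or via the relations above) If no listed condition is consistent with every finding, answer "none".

For each candidate, compare predicted effects to what was observed:
(A) Ormond pathology — fever match; nausea match; rash match; joint pain match; weight gain match (by fever → weight gain)
(B) type-II ferritosis — does not account for fever, joint pain
(C) Varlen's syndrome — does not account for fever, rash
(D) vestibular collapse — fails on fever, weight gain (predicts weight loss, not weight gain)
(E) late-stage kerosis — fever miss; nausea miss; rash miss; joint pain match; weight gain miss
(A) alone accounts for all the evidence.

A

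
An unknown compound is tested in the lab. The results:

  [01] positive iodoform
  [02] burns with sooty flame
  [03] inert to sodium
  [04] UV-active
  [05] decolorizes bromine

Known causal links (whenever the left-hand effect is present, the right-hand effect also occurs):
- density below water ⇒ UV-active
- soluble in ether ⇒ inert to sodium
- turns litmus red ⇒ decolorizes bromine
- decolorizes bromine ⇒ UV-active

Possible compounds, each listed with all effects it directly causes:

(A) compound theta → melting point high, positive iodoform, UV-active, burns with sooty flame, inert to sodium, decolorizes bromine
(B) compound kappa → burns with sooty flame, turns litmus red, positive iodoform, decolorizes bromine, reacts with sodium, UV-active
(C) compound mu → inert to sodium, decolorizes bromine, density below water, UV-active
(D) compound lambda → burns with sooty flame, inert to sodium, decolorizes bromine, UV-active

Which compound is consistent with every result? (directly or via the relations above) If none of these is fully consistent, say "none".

A

Per-candidate check:
(A) compound theta — positive iodoform match; burns with sooty flame match; inert to sodium match; UV-active match; decolorizes bromine match
(B) compound kappa — positive iodoform match; burns with sooty flame match; inert to sodium miss; UV-active match; decolorizes bromine match
(C) compound mu — positive iodoform miss; burns with sooty flame miss; inert to sodium match; UV-active match; decolorizes bromine match
(D) compound lambda — positive iodoform miss; burns with sooty flame match; inert to sodium match; UV-active match; decolorizes bromine match
(A) is the only candidate with no mismatches.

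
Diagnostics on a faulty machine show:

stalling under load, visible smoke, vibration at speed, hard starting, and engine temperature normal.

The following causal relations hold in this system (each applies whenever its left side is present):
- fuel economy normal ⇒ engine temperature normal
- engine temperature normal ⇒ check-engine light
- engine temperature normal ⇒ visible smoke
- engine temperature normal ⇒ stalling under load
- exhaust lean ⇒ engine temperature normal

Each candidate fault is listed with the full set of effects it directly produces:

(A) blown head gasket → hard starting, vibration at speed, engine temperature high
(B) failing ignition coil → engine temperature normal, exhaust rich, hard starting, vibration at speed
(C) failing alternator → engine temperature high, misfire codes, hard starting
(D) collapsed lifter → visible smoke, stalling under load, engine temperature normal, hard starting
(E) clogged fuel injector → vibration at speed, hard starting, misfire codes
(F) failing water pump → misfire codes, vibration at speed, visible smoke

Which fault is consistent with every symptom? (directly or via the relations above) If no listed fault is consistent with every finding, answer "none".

Testing each hypothesis:
(A) blown head gasket — fails on stalling under load, visible smoke, engine temperature normal (predicts engine temperature high, not engine temperature normal)
(B) failing ignition coil — accounts for every observation (stalling under load via engine temperature normal → stalling under load)
(C) failing alternator — fails on stalling under load, visible smoke, vibration at speed, engine temperature normal (predicts engine temperature high, not engine temperature normal)
(D) collapsed lifter — stalling under load yes; visible smoke yes; vibration at speed NO; hard starting yes; engine temperature normal yes
(E) clogged fuel injector — does not account for stalling under load, visible smoke, engine temperature normal
(F) failing water pump — stalling under load NO; visible smoke yes; vibration at speed yes; hard starting NO; engine temperature normal NO
(B) is the only candidate with no mismatches.

B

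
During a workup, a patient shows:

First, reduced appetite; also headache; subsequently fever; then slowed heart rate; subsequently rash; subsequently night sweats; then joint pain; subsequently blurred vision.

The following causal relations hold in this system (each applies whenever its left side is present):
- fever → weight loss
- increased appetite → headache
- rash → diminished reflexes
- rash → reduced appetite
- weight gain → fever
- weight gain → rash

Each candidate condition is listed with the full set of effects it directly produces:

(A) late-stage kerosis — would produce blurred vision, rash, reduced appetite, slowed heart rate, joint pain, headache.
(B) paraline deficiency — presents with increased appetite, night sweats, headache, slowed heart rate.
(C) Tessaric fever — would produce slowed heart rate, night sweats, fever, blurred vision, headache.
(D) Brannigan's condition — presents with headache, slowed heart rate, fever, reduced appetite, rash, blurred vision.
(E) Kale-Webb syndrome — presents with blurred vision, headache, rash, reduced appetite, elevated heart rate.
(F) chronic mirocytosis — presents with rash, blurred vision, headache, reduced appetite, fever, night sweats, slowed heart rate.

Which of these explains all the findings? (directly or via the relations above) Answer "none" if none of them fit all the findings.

Per-candidate check:
(A) late-stage kerosis — reduced appetite match; headache match; fever miss; slowed heart rate match; rash match; night sweats miss; joint pain match; blurred vision match
(B) paraline deficiency — reduced appetite miss; headache match; fever miss; slowed heart rate match; rash miss; night sweats match; joint pain miss; blurred vision miss
(C) Tessaric fever — reduced appetite miss; headache match; fever match; slowed heart rate match; rash miss; night sweats match; joint pain miss; blurred vision match
(D) Brannigan's condition — reduced appetite match; headache match; fever match; slowed heart rate match; rash match; night sweats miss; joint pain miss; blurred vision match
(E) Kale-Webb syndrome — reduced appetite match; headache match; fever miss; slowed heart rate miss; rash match; night sweats miss; joint pain miss; blurred vision match
(F) chronic mirocytosis — reduced appetite match; headache match; fever match; slowed heart rate match; rash match; night sweats match; joint pain miss; blurred vision match
No candidate is consistent with all observations.

none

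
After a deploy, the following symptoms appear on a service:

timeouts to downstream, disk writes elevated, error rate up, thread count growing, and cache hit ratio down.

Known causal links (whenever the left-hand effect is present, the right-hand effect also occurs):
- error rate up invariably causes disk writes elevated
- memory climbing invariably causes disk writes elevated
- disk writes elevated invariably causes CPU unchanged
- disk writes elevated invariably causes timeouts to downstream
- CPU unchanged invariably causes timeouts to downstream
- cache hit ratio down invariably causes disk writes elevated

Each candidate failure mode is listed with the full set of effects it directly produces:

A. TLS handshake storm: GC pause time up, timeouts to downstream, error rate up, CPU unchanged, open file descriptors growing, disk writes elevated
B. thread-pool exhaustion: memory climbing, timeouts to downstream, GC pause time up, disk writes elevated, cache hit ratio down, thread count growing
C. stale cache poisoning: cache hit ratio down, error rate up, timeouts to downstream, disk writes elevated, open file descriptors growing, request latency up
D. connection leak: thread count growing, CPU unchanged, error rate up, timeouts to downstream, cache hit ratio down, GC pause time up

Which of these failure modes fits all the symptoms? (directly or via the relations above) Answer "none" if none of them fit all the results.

D

Checking each candidate against the observations:
(A) TLS handshake storm — does not account for thread count growing, cache hit ratio down
(B) thread-pool exhaustion — timeouts to downstream +; disk writes elevated +; error rate up -; thread count growing +; cache hit ratio down +
(C) stale cache poisoning — timeouts to downstream +; disk writes elevated +; error rate up +; thread count growing -; cache hit ratio down +
(D) connection leak — accounts for every observation (disk writes elevated by error rate up → disk writes elevated)
Only (D) is consistent with every observation.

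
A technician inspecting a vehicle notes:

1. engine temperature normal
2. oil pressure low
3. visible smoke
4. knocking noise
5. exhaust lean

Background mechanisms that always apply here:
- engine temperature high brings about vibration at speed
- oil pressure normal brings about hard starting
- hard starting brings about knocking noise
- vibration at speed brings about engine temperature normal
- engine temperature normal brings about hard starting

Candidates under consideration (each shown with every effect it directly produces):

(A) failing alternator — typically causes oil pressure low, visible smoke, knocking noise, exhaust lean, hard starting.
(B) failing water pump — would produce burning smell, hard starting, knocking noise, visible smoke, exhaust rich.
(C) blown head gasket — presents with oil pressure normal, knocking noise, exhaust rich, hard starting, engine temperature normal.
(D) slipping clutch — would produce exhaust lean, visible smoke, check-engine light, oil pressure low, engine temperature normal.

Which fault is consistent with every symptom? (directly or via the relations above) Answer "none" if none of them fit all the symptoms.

D

Checking each candidate against the observations:
(A) failing alternator — does not account for engine temperature normal
(B) failing water pump — engine temperature normal miss; oil pressure low miss; visible smoke match; knocking noise match; exhaust lean miss
(C) blown head gasket — fails on oil pressure low, visible smoke, exhaust lean (predicts oil pressure normal, not oil pressure low; predicts exhaust rich, not exhaust lean)
(D) slipping clutch — engine temperature normal match; oil pressure low match; visible smoke match; knocking noise match (by engine temperature normal → hard starting → knocking noise); exhaust lean match
(D) alone accounts for all the evidence.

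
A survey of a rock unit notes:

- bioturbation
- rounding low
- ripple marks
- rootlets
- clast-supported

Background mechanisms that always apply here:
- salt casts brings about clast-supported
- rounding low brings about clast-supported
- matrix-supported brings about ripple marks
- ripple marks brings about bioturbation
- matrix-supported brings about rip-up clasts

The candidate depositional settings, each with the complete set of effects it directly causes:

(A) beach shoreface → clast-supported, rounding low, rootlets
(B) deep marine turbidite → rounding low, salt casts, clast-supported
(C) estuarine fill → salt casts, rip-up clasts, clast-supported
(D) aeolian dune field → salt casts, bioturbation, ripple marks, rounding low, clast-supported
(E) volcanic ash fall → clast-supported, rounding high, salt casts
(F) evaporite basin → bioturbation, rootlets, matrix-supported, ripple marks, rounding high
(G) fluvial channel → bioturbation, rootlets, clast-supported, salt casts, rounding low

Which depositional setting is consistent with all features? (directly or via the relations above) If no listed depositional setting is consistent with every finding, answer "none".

Testing each hypothesis:
(A) beach shoreface — does not account for bioturbation, ripple marks
(B) deep marine turbidite — does not account for bioturbation, ripple marks, rootlets
(C) estuarine fill — bioturbation miss; rounding low miss; ripple marks miss; rootlets miss; clast-supported match
(D) aeolian dune field — bioturbation match; rounding low match; ripple marks match; rootlets miss; clast-supported match
(E) volcanic ash fall — fails on bioturbation, rounding low, ripple marks, rootlets (predicts rounding high, not rounding low)
(F) evaporite basin — fails on rounding low, clast-supported (predicts rounding high, not rounding low; predicts matrix-supported, not clast-supported)
(G) fluvial channel — does not account for ripple marks
No candidate is consistent with all observations.

none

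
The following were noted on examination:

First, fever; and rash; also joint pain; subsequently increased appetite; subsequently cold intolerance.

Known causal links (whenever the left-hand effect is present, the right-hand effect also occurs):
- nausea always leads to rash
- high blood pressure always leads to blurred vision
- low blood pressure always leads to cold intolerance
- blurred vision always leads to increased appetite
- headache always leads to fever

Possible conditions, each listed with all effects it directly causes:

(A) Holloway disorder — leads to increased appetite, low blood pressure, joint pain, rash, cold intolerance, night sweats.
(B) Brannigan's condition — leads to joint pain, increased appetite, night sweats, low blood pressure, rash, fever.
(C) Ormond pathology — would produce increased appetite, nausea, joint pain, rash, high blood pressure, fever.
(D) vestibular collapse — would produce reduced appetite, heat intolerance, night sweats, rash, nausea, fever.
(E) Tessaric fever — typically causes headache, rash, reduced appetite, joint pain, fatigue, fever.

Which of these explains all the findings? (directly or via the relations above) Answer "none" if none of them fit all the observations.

Testing each hypothesis:
(A) Holloway disorder — fever NO; rash yes; joint pain yes; increased appetite yes; cold intolerance yes
(B) Brannigan's condition — fever yes; rash yes; joint pain yes; increased appetite yes; cold intolerance yes (via low blood pressure → cold intolerance)
(C) Ormond pathology — does not account for cold intolerance
(D) vestibular collapse — fever yes; rash yes; joint pain NO; increased appetite NO; cold intolerance NO
(E) Tessaric fever — fails on increased appetite, cold intolerance (predicts reduced appetite, not increased appetite)
(B) is the only candidate with no mismatches.

B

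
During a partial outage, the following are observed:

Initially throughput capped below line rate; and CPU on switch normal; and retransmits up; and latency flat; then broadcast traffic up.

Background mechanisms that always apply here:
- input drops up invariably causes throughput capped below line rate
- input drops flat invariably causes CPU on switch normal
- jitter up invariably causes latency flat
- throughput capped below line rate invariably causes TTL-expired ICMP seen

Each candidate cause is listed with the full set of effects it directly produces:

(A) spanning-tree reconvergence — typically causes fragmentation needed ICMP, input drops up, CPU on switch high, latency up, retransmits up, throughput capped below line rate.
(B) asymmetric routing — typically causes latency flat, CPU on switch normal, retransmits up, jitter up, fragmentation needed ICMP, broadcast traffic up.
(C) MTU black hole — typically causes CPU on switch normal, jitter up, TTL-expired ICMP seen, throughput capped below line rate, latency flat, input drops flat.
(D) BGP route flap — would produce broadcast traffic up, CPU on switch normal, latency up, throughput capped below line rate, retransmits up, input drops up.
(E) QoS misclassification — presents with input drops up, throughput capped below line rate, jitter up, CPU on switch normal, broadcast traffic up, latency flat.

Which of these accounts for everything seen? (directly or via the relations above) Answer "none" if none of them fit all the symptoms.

none

Checking each candidate against the observations:
(A) spanning-tree reconvergence — fails on CPU on switch normal, latency flat, broadcast traffic up (predicts CPU on switch high, not CPU on switch normal; predicts latency up, not latency flat)
(B) asymmetric routing — throughput capped below line rate NO; CPU on switch normal yes; retransmits up yes; latency flat yes; broadcast traffic up yes
(C) MTU black hole — throughput capped below line rate yes; CPU on switch normal yes; retransmits up NO; latency flat yes; broadcast traffic up NO
(D) BGP route flap — throughput capped below line rate yes; CPU on switch normal yes; retransmits up yes; latency flat NO; broadcast traffic up yes
(E) QoS misclassification — throughput capped below line rate yes; CPU on switch normal yes; retransmits up NO; latency flat yes; broadcast traffic up yes
No candidate is consistent with all observations.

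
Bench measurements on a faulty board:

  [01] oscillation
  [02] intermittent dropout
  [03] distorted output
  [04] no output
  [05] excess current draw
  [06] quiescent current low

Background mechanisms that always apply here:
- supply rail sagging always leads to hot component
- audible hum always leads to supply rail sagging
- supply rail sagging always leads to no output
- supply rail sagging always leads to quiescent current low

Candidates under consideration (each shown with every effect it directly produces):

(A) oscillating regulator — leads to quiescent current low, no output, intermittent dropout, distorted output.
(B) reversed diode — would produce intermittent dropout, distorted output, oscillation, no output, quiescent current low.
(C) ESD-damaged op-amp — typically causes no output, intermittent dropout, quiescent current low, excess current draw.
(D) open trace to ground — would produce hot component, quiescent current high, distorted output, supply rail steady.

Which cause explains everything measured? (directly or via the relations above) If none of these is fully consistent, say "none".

For each candidate, compare predicted effects to what was observed:
(A) oscillating regulator — does not account for oscillation, excess current draw
(B) reversed diode — oscillation ✓; intermittent dropout ✓; distorted output ✓; no output ✓; excess current draw ✗; quiescent current low ✓
(C) ESD-damaged op-amp — does not account for oscillation, distorted output
(D) open trace to ground — fails on oscillation, intermittent dropout, no output, excess current draw, quiescent current low (predicts quiescent current high, not quiescent current low)
No candidate is consistent with all observations.

none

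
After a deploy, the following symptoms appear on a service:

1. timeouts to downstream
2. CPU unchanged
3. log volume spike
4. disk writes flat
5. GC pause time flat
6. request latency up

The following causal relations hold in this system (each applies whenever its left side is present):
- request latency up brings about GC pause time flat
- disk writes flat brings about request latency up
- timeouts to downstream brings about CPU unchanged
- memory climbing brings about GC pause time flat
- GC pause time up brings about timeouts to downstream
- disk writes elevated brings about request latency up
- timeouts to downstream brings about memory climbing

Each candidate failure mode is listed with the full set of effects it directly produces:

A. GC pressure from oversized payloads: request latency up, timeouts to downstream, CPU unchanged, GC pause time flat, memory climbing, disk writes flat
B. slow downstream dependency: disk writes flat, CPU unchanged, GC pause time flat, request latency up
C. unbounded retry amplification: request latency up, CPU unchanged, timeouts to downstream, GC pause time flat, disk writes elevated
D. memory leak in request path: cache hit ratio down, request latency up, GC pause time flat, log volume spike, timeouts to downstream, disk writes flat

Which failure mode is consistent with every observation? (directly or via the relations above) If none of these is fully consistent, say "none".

D

Testing each hypothesis:
(A) GC pressure from oversized payloads — does not account for log volume spike
(B) slow downstream dependency — timeouts to downstream miss; CPU unchanged match; log volume spike miss; disk writes flat match; GC pause time flat match; request latency up match
(C) unbounded retry amplification — timeouts to downstream match; CPU unchanged match; log volume spike miss; disk writes flat miss; GC pause time flat match; request latency up match
(D) memory leak in request path — timeouts to downstream match; CPU unchanged match (through timeouts to downstream → CPU unchanged); log volume spike match; disk writes flat match; GC pause time flat match; request latency up match
(D) is the only candidate with no mismatches.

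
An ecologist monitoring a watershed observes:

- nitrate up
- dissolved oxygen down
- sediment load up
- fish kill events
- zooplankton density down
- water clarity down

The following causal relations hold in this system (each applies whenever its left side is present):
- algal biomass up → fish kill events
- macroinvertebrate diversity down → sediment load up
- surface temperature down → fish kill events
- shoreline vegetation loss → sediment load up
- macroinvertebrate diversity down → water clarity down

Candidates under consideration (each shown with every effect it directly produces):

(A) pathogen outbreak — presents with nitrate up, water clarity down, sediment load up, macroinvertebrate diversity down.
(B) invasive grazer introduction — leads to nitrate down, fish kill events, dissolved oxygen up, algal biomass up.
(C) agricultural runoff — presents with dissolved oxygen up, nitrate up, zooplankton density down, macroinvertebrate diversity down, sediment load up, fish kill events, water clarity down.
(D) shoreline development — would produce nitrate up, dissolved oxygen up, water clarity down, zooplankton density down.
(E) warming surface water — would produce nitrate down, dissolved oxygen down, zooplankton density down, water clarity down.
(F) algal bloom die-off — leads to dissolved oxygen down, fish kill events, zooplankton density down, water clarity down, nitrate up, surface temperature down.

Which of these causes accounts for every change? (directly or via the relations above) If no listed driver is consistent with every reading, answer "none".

Checking each candidate against the observations:
(A) pathogen outbreak — nitrate up ✓; dissolved oxygen down ✗; sediment load up ✓; fish kill events ✗; zooplankton density down ✗; water clarity down ✓
(B) invasive grazer introduction — nitrate up ✗; dissolved oxygen down ✗; sediment load up ✗; fish kill events ✓; zooplankton density down ✗; water clarity down ✗
(C) agricultural runoff — nitrate up ✓; dissolved oxygen down ✗; sediment load up ✓; fish kill events ✓; zooplankton density down ✓; water clarity down ✓
(D) shoreline development — nitrate up ✓; dissolved oxygen down ✗; sediment load up ✗; fish kill events ✗; zooplankton density down ✓; water clarity down ✓
(E) warming surface water — fails on nitrate up, sediment load up, fish kill events (predicts nitrate down, not nitrate up)
(F) algal bloom die-off — nitrate up ✓; dissolved oxygen down ✓; sediment load up ✗; fish kill events ✓; zooplankton density down ✓; water clarity down ✓
None of the listed candidates fits everything.

none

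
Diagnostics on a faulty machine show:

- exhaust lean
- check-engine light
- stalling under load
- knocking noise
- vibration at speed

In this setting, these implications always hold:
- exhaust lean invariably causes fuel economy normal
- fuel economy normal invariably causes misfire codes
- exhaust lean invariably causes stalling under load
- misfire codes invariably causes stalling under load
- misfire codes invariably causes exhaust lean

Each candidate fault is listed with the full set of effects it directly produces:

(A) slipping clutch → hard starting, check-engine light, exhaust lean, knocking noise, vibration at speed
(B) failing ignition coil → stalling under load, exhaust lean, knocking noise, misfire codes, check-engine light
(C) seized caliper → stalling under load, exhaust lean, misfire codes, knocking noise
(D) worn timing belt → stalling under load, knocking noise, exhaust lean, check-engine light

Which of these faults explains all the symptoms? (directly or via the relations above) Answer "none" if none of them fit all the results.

Testing each hypothesis:
(A) slipping clutch — accounts for every observation (stalling under load via exhaust lean → stalling under load)
(B) failing ignition coil — does not account for vibration at speed
(C) seized caliper — does not account for check-engine light, vibration at speed
(D) worn timing belt — does not account for vibration at speed
(A) alone accounts for all the evidence.

A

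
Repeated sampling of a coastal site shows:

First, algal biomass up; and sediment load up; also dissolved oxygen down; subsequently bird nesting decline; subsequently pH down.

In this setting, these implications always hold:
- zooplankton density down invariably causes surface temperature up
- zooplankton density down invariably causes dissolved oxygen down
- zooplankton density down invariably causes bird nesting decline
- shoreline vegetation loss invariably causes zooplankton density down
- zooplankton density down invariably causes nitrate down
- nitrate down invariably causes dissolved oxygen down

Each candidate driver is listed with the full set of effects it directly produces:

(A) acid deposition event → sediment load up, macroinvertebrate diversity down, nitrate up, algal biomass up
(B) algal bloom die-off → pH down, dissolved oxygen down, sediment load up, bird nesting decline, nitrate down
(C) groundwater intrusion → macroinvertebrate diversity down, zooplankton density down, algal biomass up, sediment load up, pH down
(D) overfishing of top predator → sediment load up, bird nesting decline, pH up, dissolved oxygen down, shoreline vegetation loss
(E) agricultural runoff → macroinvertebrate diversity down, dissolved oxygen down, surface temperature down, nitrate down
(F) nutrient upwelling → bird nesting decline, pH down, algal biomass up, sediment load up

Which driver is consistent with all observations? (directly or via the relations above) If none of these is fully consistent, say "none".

C

Per-candidate check:
(A) acid deposition event — algal biomass up ✓; sediment load up ✓; dissolved oxygen down ✗; bird nesting decline ✗; pH down ✗
(B) algal bloom die-off — algal biomass up ✗; sediment load up ✓; dissolved oxygen down ✓; bird nesting decline ✓; pH down ✓
(C) groundwater intrusion — accounts for every observation (dissolved oxygen down through zooplankton density down → dissolved oxygen down)
(D) overfishing of top predator — algal biomass up ✗; sediment load up ✓; dissolved oxygen down ✓; bird nesting decline ✓; pH down ✗
(E) agricultural runoff — does not account for algal biomass up, sediment load up, bird nesting decline, pH down
(F) nutrient upwelling — does not account for dissolved oxygen down
(C) alone accounts for all the evidence.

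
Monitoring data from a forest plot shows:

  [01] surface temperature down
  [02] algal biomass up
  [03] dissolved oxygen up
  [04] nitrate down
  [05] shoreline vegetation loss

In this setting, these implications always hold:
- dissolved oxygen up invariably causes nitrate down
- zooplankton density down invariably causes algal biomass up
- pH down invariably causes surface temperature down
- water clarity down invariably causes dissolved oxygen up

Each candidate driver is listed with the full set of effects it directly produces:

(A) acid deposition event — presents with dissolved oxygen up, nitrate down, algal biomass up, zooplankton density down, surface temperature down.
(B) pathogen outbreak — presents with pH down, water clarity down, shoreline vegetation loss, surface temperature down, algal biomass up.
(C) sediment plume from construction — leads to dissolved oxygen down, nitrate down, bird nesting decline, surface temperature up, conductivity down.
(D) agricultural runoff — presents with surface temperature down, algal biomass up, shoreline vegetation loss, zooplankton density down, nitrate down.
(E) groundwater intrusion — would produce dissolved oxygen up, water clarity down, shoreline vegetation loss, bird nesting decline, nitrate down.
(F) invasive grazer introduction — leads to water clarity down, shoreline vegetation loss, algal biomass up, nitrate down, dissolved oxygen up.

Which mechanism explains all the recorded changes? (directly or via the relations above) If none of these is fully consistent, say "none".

B

Testing each hypothesis:
(A) acid deposition event — surface temperature down yes; algal biomass up yes; dissolved oxygen up yes; nitrate down yes; shoreline vegetation loss NO
(B) pathogen outbreak — accounts for every observation (dissolved oxygen up via water clarity down → dissolved oxygen up)
(C) sediment plume from construction — surface temperature down NO; algal biomass up NO; dissolved oxygen up NO; nitrate down yes; shoreline vegetation loss NO
(D) agricultural runoff — does not account for dissolved oxygen up
(E) groundwater intrusion — surface temperature down NO; algal biomass up NO; dissolved oxygen up yes; nitrate down yes; shoreline vegetation loss yes
(F) invasive grazer introduction — surface temperature down NO; algal biomass up yes; dissolved oxygen up yes; nitrate down yes; shoreline vegetation loss yes
Only (B) is consistent with every observation.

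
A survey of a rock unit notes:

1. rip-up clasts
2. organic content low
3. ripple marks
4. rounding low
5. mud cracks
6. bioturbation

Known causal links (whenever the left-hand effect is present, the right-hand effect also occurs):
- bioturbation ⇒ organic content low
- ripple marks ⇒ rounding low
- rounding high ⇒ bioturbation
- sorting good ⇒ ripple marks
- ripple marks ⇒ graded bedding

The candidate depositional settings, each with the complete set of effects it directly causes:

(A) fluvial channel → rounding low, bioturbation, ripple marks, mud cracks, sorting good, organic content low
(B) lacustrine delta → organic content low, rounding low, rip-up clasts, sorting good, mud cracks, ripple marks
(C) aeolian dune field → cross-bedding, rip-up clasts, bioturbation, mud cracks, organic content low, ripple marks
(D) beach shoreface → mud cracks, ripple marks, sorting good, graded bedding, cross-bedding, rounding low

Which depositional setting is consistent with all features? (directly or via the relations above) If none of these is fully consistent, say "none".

C

Per-candidate check:
(A) fluvial channel — does not account for rip-up clasts
(B) lacustrine delta — does not account for bioturbation
(C) aeolian dune field — accounts for every observation (rounding low via ripple marks → rounding low)
(D) beach shoreface — rip-up clasts ✗; organic content low ✗; ripple marks ✓; rounding low ✓; mud cracks ✓; bioturbation ✗
(C) alone accounts for all the evidence.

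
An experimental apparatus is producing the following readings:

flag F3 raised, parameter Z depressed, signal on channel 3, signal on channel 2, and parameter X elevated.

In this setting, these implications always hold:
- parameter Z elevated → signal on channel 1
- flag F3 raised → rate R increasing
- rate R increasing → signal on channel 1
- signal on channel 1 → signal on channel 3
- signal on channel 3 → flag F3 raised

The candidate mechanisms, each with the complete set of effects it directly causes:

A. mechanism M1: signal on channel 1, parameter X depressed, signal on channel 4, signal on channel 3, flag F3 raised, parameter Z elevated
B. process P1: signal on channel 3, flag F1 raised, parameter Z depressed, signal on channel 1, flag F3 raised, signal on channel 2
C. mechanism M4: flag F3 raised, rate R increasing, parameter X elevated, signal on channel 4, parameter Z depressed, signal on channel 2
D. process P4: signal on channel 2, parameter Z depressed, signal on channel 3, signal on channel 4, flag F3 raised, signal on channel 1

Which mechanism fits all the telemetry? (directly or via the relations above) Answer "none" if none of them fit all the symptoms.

Checking each candidate against the observations:
(A) mechanism M1 — flag F3 raised ✓; parameter Z depressed ✗; signal on channel 3 ✓; signal on channel 2 ✗; parameter X elevated ✗
(B) process P1 — does not account for parameter X elevated
(C) mechanism M4 — flag F3 raised ✓; parameter Z depressed ✓; signal on channel 3 ✓ (via rate R increasing → signal on channel 1 → signal on channel 3); signal on channel 2 ✓; parameter X elevated ✓
(D) process P4 — flag F3 raised ✓; parameter Z depressed ✓; signal on channel 3 ✓; signal on channel 2 ✓; parameter X elevated ✗
Only (C) is consistent with every observation.

C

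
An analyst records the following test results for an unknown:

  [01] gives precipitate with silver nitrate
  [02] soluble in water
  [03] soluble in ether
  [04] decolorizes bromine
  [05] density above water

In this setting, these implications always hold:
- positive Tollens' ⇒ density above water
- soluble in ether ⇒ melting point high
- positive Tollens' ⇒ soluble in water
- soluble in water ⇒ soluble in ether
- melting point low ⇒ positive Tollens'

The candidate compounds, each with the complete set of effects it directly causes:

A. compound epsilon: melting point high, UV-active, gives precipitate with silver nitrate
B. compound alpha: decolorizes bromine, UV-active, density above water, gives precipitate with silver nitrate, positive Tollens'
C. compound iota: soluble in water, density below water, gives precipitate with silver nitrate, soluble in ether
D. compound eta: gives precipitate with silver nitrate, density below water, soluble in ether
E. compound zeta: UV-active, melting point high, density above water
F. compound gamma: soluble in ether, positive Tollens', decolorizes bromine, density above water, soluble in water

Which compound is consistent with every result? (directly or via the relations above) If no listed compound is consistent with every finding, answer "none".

B

For each candidate, compare predicted effects to what was observed:
(A) compound epsilon — does not account for soluble in water, soluble in ether, decolorizes bromine, density above water
(B) compound alpha — gives precipitate with silver nitrate +; soluble in water + (by positive Tollens' → soluble in water); soluble in ether + (by positive Tollens' → soluble in water → soluble in ether); decolorizes bromine +; density above water +
(C) compound iota — gives precipitate with silver nitrate +; soluble in water +; soluble in ether +; decolorizes bromine -; density above water -
(D) compound eta — gives precipitate with silver nitrate +; soluble in water -; soluble in ether +; decolorizes bromine -; density above water -
(E) compound zeta — does not account for gives precipitate with silver nitrate, soluble in water, soluble in ether, decolorizes bromine
(F) compound gamma — gives precipitate with silver nitrate -; soluble in water +; soluble in ether +; decolorizes bromine +; density above water +
Only (B) is consistent with every observation.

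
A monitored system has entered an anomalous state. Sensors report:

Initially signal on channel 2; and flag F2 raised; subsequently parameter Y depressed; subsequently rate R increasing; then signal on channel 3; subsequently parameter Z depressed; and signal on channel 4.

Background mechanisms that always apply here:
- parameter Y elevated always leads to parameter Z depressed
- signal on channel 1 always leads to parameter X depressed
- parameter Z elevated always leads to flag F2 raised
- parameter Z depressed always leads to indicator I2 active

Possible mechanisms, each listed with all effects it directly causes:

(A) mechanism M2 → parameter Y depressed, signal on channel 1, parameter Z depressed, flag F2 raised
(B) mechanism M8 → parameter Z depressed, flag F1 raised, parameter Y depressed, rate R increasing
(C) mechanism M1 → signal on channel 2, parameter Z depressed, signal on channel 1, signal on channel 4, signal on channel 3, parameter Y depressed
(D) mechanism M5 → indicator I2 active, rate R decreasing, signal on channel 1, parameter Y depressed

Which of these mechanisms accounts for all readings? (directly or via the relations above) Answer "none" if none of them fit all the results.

Per-candidate check:
(A) mechanism M2 — signal on channel 2 NO; flag F2 raised yes; parameter Y depressed yes; rate R increasing NO; signal on channel 3 NO; parameter Z depressed yes; signal on channel 4 NO
(B) mechanism M8 — signal on channel 2 NO; flag F2 raised NO; parameter Y depressed yes; rate R increasing yes; signal on channel 3 NO; parameter Z depressed yes; signal on channel 4 NO
(C) mechanism M1 — signal on channel 2 yes; flag F2 raised NO; parameter Y depressed yes; rate R increasing NO; signal on channel 3 yes; parameter Z depressed yes; signal on channel 4 yes
(D) mechanism M5 — signal on channel 2 NO; flag F2 raised NO; parameter Y depressed yes; rate R increasing NO; signal on channel 3 NO; parameter Z depressed NO; signal on channel 4 NO
No candidate is consistent with all observations.

none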